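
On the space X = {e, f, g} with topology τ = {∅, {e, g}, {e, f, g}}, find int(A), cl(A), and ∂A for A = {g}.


int(A) = ∅, cl(A) = {e, f, g}, ∂A = {e, f, g}.

Closed sets in (X, τ) are complements of opens:
  closed(X, τ) = {∅, {f}, {e, f, g}}.
int(A) = ⋃ {U ∈ τ : U ⊆ A}. Opens contained in A: ∅.
Taking the union of these: int(A) = ∅.
cl(A) = ⋂ {C closed : A ⊆ C}. Closed sets containing A: {e, f, g}.
Intersecting these: cl(A) = {e, f, g}.
∂A = cl(A) ∖ int(A) = {e, f, g} ∖ ∅ = {e, f, g}.


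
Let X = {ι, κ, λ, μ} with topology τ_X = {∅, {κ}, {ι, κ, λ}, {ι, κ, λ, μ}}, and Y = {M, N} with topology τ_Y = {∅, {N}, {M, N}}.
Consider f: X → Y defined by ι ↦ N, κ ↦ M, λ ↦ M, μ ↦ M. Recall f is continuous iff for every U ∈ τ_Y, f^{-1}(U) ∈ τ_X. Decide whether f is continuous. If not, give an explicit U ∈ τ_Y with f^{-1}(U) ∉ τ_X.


f is NOT continuous.

Compute f^{-1}(U) for each U ∈ τ_Y:
  U = ∅: f^{-1}(U) = ∅ ∈ τ_X ✓.
  U = {N}: f^{-1}(U) = {ι} ∉ τ_X ✗.
  U = {M, N}: f^{-1}(U) = {ι, κ, λ, μ} ∈ τ_X ✓.
Found U = {N} with f^{-1}(U) = {ι} not in τ_X. Therefore f is NOT continuous.


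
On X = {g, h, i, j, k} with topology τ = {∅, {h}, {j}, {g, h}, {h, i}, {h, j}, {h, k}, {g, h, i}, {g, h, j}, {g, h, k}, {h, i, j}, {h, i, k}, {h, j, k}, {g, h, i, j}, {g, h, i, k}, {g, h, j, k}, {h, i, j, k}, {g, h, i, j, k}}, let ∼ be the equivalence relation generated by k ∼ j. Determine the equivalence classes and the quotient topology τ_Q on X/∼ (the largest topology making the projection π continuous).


X/∼ = {[g], [h], [i], [j=k]}; |τ_Q| = 9.

Equivalence classes: [g], [h], [i], [j=k].
Quotient map π: X → X/∼ sends g ↦ [g], h ↦ [h], i ↦ [i], j ↦ [j=k], k ↦ [j=k].
For each subset V ⊆ X/∼, compute π^{-1}(V) ⊆ X and check whether π^{-1}(V) ∈ τ. V is open in τ_Q iff π^{-1}(V) ∈ τ.
  V = {}: π^{-1}(V) = ∅ ∈ τ ✓.
  V = {[g]}: π^{-1}(V) = {g} ∉ τ ✗.
  V = {[h]}: π^{-1}(V) = {h} ∈ τ ✓.
  V = {[g], [h]}: π^{-1}(V) = {g, h} ∈ τ ✓.
  V = {[i]}: π^{-1}(V) = {i} ∉ τ ✗.
  V = {[g], [i]}: π^{-1}(V) = {g, i} ∉ τ ✗.
  V = {[h], [i]}: π^{-1}(V) = {h, i} ∈ τ ✓.
  V = {[g], [h], [i]}: π^{-1}(V) = {g, h, i} ∈ τ ✓.
  V = {[j=k]}: π^{-1}(V) = {j, k} ∉ τ ✗.
  V = {[g], [j=k]}: π^{-1}(V) = {g, j, k} ∉ τ ✗.
  V = {[h], [j=k]}: π^{-1}(V) = {h, j, k} ∈ τ ✓.
  V = {[g], [h], [j=k]}: π^{-1}(V) = {g, h, j, k} ∈ τ ✓.
  V = {[i], [j=k]}: π^{-1}(V) = {i, j, k} ∉ τ ✗.
  V = {[g], [i], [j=k]}: π^{-1}(V) = {g, i, j, k} ∉ τ ✗.
  V = {[h], [i], [j=k]}: π^{-1}(V) = {h, i, j, k} ∈ τ ✓.
  V = {[g], [h], [i], [j=k]}: π^{-1}(V) = {g, h, i, j, k} ∈ τ ✓.
Open sets in the quotient: τ_Q = {{}, {[h]}, {[g], [h]}, {[h], [i]}, {[g], [h], [i]}, {[h], [j=k]}, {[g], [h], [j=k]}, {[h], [i], [j=k]}, {[g], [h], [i], [j=k]}} (9 elements).


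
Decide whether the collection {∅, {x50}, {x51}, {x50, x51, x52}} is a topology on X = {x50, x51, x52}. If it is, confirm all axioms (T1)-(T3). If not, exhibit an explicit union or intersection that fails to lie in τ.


τ is NOT a topology on X.

Axiom (T1): ∅ ∈ τ? Yes; X ∈ τ? Yes.
Axiom (T2/T3): check pairwise unions and intersections of members of τ.
Counterexample for (T2): {x50} ∪ {x51} = {x50, x51} ∉ τ. Therefore τ is NOT a topology.


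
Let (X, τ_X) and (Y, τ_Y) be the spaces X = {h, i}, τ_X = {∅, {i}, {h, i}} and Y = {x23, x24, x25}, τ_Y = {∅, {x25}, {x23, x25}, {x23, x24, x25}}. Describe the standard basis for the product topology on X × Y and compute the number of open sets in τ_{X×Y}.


Basis B = {∅ × ∅, {i} × {x25}, {h, i} × {x25}, {i} × {x23, x25}, {i} × {x23, x24, x25}, {h, i} × {x23, x25}, {h, i} × {x23, x24, x25}}; |τ_{X×Y}| = 10.

Enumerate products U × V with U ∈ τ_X, V ∈ τ_Y (deduplicated):
  ∅ × ∅ = {} (∅)
  {i} × {x25} = {(i,x25)}
  {h, i} × {x25} = {(h,x25), (i,x25)}
  {i} × {x23, x25} = {(i,x23), (i,x25)}
  {i} × {x23, x24, x25} = {(i,x23), (i,x24), (i,x25)}
  {h, i} × {x23, x25} = {(h,x23), (h,x25), (i,x23), (i,x25)}
  {h, i} × {x23, x24, x25} = {(h,x23), (h,x24), (h,x25), (i,x23), (i,x24), (i,x25)}
These 7 distinct sets form the basis B.
Close under arbitrary unions to get τ_{X×Y}; counting gives |τ_{X×Y}| = 10.


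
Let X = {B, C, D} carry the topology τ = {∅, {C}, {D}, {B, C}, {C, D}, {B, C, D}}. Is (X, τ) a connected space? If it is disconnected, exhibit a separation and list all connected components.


(X, τ) is disconnected; components = [{D}, {B, C}].

Find clopen sets (U ∈ τ with X ∖ U ∈ τ):
  U = ∅, X ∖ U = {B, C, D} — both open, so U is clopen.
  U = {D}, X ∖ U = {B, C} — both open, so U is clopen.
  U = {B, C}, X ∖ U = {D} — both open, so U is clopen.
  U = {B, C, D}, X ∖ U = ∅ — both open, so U is clopen.
Nontrivial clopen(s) exist: e.g. {D}. So (X, τ) is disconnected.
Compute connected components by grouping points that agree on all clopens:
  component: {D}
  component: {B, C}


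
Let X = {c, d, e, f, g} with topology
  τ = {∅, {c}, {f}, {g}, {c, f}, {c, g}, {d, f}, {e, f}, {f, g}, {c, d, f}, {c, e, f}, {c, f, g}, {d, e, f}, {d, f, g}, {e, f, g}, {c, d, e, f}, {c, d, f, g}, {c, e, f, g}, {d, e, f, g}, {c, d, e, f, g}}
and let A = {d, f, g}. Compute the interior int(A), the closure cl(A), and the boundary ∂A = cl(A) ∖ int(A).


int(A) = {d, f, g}, cl(A) = {d, e, f, g}, ∂A = {e}.

Closed sets in (X, τ) are complements of opens:
  closed(X, τ) = {∅, {c}, {d}, {e}, {g}, {c, d}, {c, e}, {c, g}, {d, e}, {d, g}, {e, g}, {c, d, e}, {c, d, g}, {c, e, g}, {d, e, f}, {d, e, g}, {c, d, e, f}, {c, d, e, g}, {d, e, f, g}, {c, d, e, f, g}}.
int(A) = ⋃ {U ∈ τ : U ⊆ A}. Opens contained in A: ∅, {f}, {g}, {d, f}, {f, g}, {d, f, g}.
Taking the union of these: int(A) = {d, f, g}.
cl(A) = ⋂ {C closed : A ⊆ C}. Closed sets containing A: {d, e, f, g}, {c, d, e, f, g}.
Intersecting these: cl(A) = {d, e, f, g}.
∂A = cl(A) ∖ int(A) = {d, e, f, g} ∖ {d, f, g} = {e}.


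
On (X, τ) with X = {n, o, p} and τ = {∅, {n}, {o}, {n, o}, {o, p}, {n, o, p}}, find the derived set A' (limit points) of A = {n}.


A' = ∅

For each x ∈ X, list the open sets U ∈ τ with x ∈ U, then check whether U ∩ (A ∖ {x}) ≠ ∅ for every such U.
  x = n: open {n} ∋ x has {n} ∩ (A ∖ {n}) = ∅, so x is NOT a limit point.
  x = o: open {o} ∋ x has {o} ∩ (A ∖ {o}) = ∅, so x is NOT a limit point.
  x = p: open {o, p} ∋ x has {o, p} ∩ (A ∖ {p}) = ∅, so x is NOT a limit point.
Collecting: A' = ∅.


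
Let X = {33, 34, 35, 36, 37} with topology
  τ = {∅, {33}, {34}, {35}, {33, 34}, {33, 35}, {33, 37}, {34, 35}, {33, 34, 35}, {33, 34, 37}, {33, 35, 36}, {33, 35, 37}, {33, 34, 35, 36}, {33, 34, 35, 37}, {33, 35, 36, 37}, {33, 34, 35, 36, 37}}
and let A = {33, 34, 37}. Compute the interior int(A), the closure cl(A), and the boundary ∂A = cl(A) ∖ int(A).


int(A) = {33, 34, 37}, cl(A) = {33, 34, 36, 37}, ∂A = {36}.

Closed sets in (X, τ) are complements of opens:
  closed(X, τ) = {∅, {34}, {36}, {37}, {34, 36}, {34, 37}, {35, 36}, {36, 37}, {33, 36, 37}, {34, 35, 36}, {34, 36, 37}, {35, 36, 37}, {33, 34, 36, 37}, {33, 35, 36, 37}, {34, 35, 36, 37}, {33, 34, 35, 36, 37}}.
int(A) = ⋃ {U ∈ τ : U ⊆ A}. Opens contained in A: ∅, {33}, {34}, {33, 34}, {33, 37}, {33, 34, 37}.
Taking the union of these: int(A) = {33, 34, 37}.
cl(A) = ⋂ {C closed : A ⊆ C}. Closed sets containing A: {33, 34, 36, 37}, {33, 34, 35, 36, 37}.
Intersecting these: cl(A) = {33, 34, 36, 37}.
∂A = cl(A) ∖ int(A) = {33, 34, 36, 37} ∖ {33, 34, 37} = {36}.


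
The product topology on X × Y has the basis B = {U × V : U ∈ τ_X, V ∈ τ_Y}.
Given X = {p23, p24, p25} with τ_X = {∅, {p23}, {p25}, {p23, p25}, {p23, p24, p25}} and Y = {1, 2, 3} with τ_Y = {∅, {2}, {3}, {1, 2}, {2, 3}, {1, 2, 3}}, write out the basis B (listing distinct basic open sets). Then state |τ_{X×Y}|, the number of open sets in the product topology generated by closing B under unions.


Basis B = {∅ × ∅, {p23} × {2}, {p23} × {3}, {p25} × {2}, {p25} × {3}, {p23} × {1, 2}, {p23} × {2, 3}, {p23, p25} × {2}, {p23, p25} × {3}, {p25} × {1, 2}, {p25} × {2, 3}, {p23} × {1, 2, 3}, {p23, p24, p25} × {2}, {p23, p24, p25} × {3}, {p25} × {1, 2, 3}, {p23, p25} × {1, 2}, {p23, p25} × {2, 3}, {p23, p25} × {1, 2, 3}, {p23, p24, p25} × {1, 2}, {p23, p24, p25} × {2, 3}, {p23, p24, p25} × {1, 2, 3}}; |τ_{X×Y}| = 70.

Enumerate products U × V with U ∈ τ_X, V ∈ τ_Y (deduplicated):
  ∅ × ∅ = {} (∅)
  {p23} × {2} = {(p23,2)}
  {p23} × {3} = {(p23,3)}
  {p25} × {2} = {(p25,2)}
  {p25} × {3} = {(p25,3)}
  {p23} × {1, 2} = {(p23,1), (p23,2)}
  {p23} × {2, 3} = {(p23,2), (p23,3)}
  {p23, p25} × {2} = {(p23,2), (p25,2)}
  {p23, p25} × {3} = {(p23,3), (p25,3)}
  {p25} × {1, 2} = {(p25,1), (p25,2)}
  {p25} × {2, 3} = {(p25,2), (p25,3)}
  {p23} × {1, 2, 3} = {(p23,1), (p23,2), (p23,3)}
  {p23, p24, p25} × {2} = {(p23,2), (p24,2), (p25,2)}
  {p23, p24, p25} × {3} = {(p23,3), (p24,3), (p25,3)}
  {p25} × {1, 2, 3} = {(p25,1), (p25,2), (p25,3)}
  {p23, p25} × {1, 2} = {(p23,1), (p23,2), (p25,1), (p25,2)}
  {p23, p25} × {2, 3} = {(p23,2), (p23,3), (p25,2), (p25,3)}
  {p23, p25} × {1, 2, 3} = {(p23,1), (p23,2), (p23,3), (p25,1), (p25,2), (p25,3)}
  {p23, p24, p25} × {1, 2} = {(p23,1), (p23,2), (p24,1), (p24,2), (p25,1), (p25,2)}
  {p23, p24, p25} × {2, 3} = {(p23,2), (p23,3), (p24,2), (p24,3), (p25,2), (p25,3)}
  {p23, p24, p25} × {1, 2, 3} = {(p23,1), (p23,2), (p23,3), (p24,1), (p24,2), (p24,3), (p25,1), (p25,2), (p25,3)}
These 21 distinct sets form the basis B.
Close under arbitrary unions to get τ_{X×Y}; counting gives |τ_{X×Y}| = 70.


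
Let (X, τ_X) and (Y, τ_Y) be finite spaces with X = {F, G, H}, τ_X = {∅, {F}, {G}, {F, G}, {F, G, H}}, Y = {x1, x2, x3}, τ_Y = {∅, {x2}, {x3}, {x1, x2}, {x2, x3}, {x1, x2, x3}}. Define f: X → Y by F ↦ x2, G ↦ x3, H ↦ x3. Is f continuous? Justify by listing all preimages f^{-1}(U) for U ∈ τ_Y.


f is NOT continuous.

Compute f^{-1}(U) for each U ∈ τ_Y:
  U = ∅: f^{-1}(U) = ∅ ∈ τ_X ✓.
  U = {x2}: f^{-1}(U) = {F} ∈ τ_X ✓.
  U = {x3}: f^{-1}(U) = {G, H} ∉ τ_X ✗.
  U = {x1, x2}: f^{-1}(U) = {F} ∈ τ_X ✓.
  U = {x2, x3}: f^{-1}(U) = {F, G, H} ∈ τ_X ✓.
  U = {x1, x2, x3}: f^{-1}(U) = {F, G, H} ∈ τ_X ✓.
Found U = {x3} with f^{-1}(U) = {G, H} not in τ_X. Therefore f is NOT continuous.


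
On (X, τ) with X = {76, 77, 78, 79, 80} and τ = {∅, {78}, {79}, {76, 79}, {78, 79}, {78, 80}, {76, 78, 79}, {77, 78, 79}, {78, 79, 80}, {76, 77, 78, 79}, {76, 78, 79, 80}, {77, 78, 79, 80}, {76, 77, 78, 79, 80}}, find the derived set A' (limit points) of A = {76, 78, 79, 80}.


A' = {76, 77, 80}

For each x ∈ X, list the open sets U ∈ τ with x ∈ U, then check whether U ∩ (A ∖ {x}) ≠ ∅ for every such U.
  x = 76: opens ∋ x are {76, 79}, {76, 78, 79}, {76, 77, 78, 79}, {76, 78, 79, 80}, {76, 77, 78, 79, 80}; each meets A ∖ {76}, so x IS a limit point.
  x = 77: opens ∋ x are {77, 78, 79}, {76, 77, 78, 79}, {77, 78, 79, 80}, {76, 77, 78, 79, 80}; each meets A ∖ {77}, so x IS a limit point.
  x = 78: open {78} ∋ x has {78} ∩ (A ∖ {78}) = ∅, so x is NOT a limit point.
  x = 79: open {79} ∋ x has {79} ∩ (A ∖ {79}) = ∅, so x is NOT a limit point.
  x = 80: opens ∋ x are {78, 80}, {78, 79, 80}, {76, 78, 79, 80}, {77, 78, 79, 80}, {76, 77, 78, 79, 80}; each meets A ∖ {80}, so x IS a limit point.
Collecting: A' = {76, 77, 80}.


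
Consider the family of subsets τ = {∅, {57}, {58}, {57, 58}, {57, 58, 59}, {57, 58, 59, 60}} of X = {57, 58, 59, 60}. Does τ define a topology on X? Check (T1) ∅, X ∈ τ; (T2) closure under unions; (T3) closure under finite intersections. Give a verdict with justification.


τ IS a topology on X.

Axiom (T1): ∅ ∈ τ? Yes; X ∈ τ? Yes.
Axiom (T2/T3): check pairwise unions and intersections of members of τ.
All pairwise intersections and unions checked — each lies in τ. Therefore τ satisfies (T1), (T2), (T3): it IS a topology on X.


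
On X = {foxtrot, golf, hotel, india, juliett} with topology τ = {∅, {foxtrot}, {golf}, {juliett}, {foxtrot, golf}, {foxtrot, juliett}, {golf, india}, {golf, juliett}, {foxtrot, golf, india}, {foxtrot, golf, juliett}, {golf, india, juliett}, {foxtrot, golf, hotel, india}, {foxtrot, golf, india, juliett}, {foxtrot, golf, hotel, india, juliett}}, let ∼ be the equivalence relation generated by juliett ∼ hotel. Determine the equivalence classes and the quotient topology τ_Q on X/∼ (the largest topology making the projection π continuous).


X/∼ = {[foxtrot], [golf], [hotel=juliett], [india]}; |τ_Q| = 7.

Equivalence classes: [foxtrot], [golf], [hotel=juliett], [india].
Quotient map π: X → X/∼ sends foxtrot ↦ [foxtrot], golf ↦ [golf], hotel ↦ [hotel=juliett], india ↦ [india], juliett ↦ [hotel=juliett].
For each subset V ⊆ X/∼, compute π^{-1}(V) ⊆ X and check whether π^{-1}(V) ∈ τ. V is open in τ_Q iff π^{-1}(V) ∈ τ.
  V = {}: π^{-1}(V) = ∅ ∈ τ ✓.
  V = {[foxtrot]}: π^{-1}(V) = {foxtrot} ∈ τ ✓.
  V = {[golf]}: π^{-1}(V) = {golf} ∈ τ ✓.
  V = {[foxtrot], [golf]}: π^{-1}(V) = {foxtrot, golf} ∈ τ ✓.
  V = {[hotel=juliett]}: π^{-1}(V) = {hotel, juliett} ∉ τ ✗.
  V = {[foxtrot], [hotel=juliett]}: π^{-1}(V) = {foxtrot, hotel, juliett} ∉ τ ✗.
  V = {[golf], [hotel=juliett]}: π^{-1}(V) = {golf, hotel, juliett} ∉ τ ✗.
  V = {[foxtrot], [golf], [hotel=juliett]}: π^{-1}(V) = {foxtrot, golf, hotel, juliett} ∉ τ ✗.
  V = {[india]}: π^{-1}(V) = {india} ∉ τ ✗.
  V = {[foxtrot], [india]}: π^{-1}(V) = {foxtrot, india} ∉ τ ✗.
  V = {[golf], [india]}: π^{-1}(V) = {golf, india} ∈ τ ✓.
  V = {[foxtrot], [golf], [india]}: π^{-1}(V) = {foxtrot, golf, india} ∈ τ ✓.
  V = {[hotel=juliett], [india]}: π^{-1}(V) = {hotel, india, juliett} ∉ τ ✗.
  V = {[foxtrot], [hotel=juliett], [india]}: π^{-1}(V) = {foxtrot, hotel, india, juliett} ∉ τ ✗.
  V = {[golf], [hotel=juliett], [india]}: π^{-1}(V) = {golf, hotel, india, juliett} ∉ τ ✗.
  V = {[foxtrot], [golf], [hotel=juliett], [india]}: π^{-1}(V) = {foxtrot, golf, hotel, india, juliett} ∈ τ ✓.
Open sets in the quotient: τ_Q = {{}, {[foxtrot]}, {[golf]}, {[foxtrot], [golf]}, {[golf], [india]}, {[foxtrot], [golf], [india]}, {[foxtrot], [golf], [hotel=juliett], [india]}} (7 elements).


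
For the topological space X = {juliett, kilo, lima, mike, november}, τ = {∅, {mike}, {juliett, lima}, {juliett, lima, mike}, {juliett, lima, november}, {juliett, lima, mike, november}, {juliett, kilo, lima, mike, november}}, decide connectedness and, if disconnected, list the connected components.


(X, τ) is connected.

Find clopen sets (U ∈ τ with X ∖ U ∈ τ):
  U = ∅, X ∖ U = {juliett, kilo, lima, mike, november} — both open, so U is clopen.
  U = {juliett, kilo, lima, mike, november}, X ∖ U = ∅ — both open, so U is clopen.
Only trivial clopens (∅ and X) exist, so (X, τ) is connected.
Compute connected components by grouping points that agree on all clopens:
  component: {juliett, kilo, lima, mike, november}


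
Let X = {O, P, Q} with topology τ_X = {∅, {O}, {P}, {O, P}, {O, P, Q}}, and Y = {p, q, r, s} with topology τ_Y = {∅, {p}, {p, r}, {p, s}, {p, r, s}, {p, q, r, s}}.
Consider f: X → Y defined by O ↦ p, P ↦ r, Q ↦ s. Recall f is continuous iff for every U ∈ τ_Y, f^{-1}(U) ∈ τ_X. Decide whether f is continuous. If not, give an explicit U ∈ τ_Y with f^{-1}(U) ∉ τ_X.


f is NOT continuous.

Compute f^{-1}(U) for each U ∈ τ_Y:
  U = ∅: f^{-1}(U) = ∅ ∈ τ_X ✓.
  U = {p}: f^{-1}(U) = {O} ∈ τ_X ✓.
  U = {p, r}: f^{-1}(U) = {O, P} ∈ τ_X ✓.
  U = {p, s}: f^{-1}(U) = {O, Q} ∉ τ_X ✗.
  U = {p, r, s}: f^{-1}(U) = {O, P, Q} ∈ τ_X ✓.
  U = {p, q, r, s}: f^{-1}(U) = {O, P, Q} ∈ τ_X ✓.
Found U = {p, s} with f^{-1}(U) = {O, Q} not in τ_X. Therefore f is NOT continuous.


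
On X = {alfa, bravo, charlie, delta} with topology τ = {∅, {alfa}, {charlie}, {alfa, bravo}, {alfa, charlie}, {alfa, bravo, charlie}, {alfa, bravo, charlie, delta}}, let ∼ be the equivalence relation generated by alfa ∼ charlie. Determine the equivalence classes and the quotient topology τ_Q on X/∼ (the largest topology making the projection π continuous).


X/∼ = {[alfa=charlie], [bravo], [delta]}; |τ_Q| = 4.

Equivalence classes: [alfa=charlie], [bravo], [delta].
Quotient map π: X → X/∼ sends alfa ↦ [alfa=charlie], bravo ↦ [bravo], charlie ↦ [alfa=charlie], delta ↦ [delta].
For each subset V ⊆ X/∼, compute π^{-1}(V) ⊆ X and check whether π^{-1}(V) ∈ τ. V is open in τ_Q iff π^{-1}(V) ∈ τ.
  V = {}: π^{-1}(V) = ∅ ∈ τ ✓.
  V = {[alfa=charlie]}: π^{-1}(V) = {alfa, charlie} ∈ τ ✓.
  V = {[bravo]}: π^{-1}(V) = {bravo} ∉ τ ✗.
  V = {[alfa=charlie], [bravo]}: π^{-1}(V) = {alfa, bravo, charlie} ∈ τ ✓.
  V = {[delta]}: π^{-1}(V) = {delta} ∉ τ ✗.
  V = {[alfa=charlie], [delta]}: π^{-1}(V) = {alfa, charlie, delta} ∉ τ ✗.
  V = {[bravo], [delta]}: π^{-1}(V) = {bravo, delta} ∉ τ ✗.
  V = {[alfa=charlie], [bravo], [delta]}: π^{-1}(V) = {alfa, bravo, charlie, delta} ∈ τ ✓.
Open sets in the quotient: τ_Q = {{}, {[alfa=charlie]}, {[alfa=charlie], [bravo]}, {[alfa=charlie], [bravo], [delta]}} (4 elements).


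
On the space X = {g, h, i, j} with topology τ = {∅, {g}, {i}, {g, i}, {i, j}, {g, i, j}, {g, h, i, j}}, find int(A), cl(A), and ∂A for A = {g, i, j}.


int(A) = {g, i, j}, cl(A) = {g, h, i, j}, ∂A = {h}.

Closed sets in (X, τ) are complements of opens:
  closed(X, τ) = {∅, {h}, {g, h}, {h, j}, {g, h, j}, {h, i, j}, {g, h, i, j}}.
int(A) = ⋃ {U ∈ τ : U ⊆ A}. Opens contained in A: ∅, {g}, {i}, {g, i}, {i, j}, {g, i, j}.
Taking the union of these: int(A) = {g, i, j}.
cl(A) = ⋂ {C closed : A ⊆ C}. Closed sets containing A: {g, h, i, j}.
Intersecting these: cl(A) = {g, h, i, j}.
∂A = cl(A) ∖ int(A) = {g, h, i, j} ∖ {g, i, j} = {h}.


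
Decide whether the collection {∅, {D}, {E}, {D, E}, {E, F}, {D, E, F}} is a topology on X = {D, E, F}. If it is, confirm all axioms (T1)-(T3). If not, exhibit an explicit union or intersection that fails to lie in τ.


τ IS a topology on X.

Axiom (T1): ∅ ∈ τ? Yes; X ∈ τ? Yes.
Axiom (T2/T3): check pairwise unions and intersections of members of τ.
All pairwise intersections and unions checked — each lies in τ. Therefore τ satisfies (T1), (T2), (T3): it IS a topology on X.


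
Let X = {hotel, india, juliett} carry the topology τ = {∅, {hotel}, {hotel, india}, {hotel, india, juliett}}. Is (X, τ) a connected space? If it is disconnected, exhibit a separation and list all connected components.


(X, τ) is connected.

Find clopen sets (U ∈ τ with X ∖ U ∈ τ):
  U = ∅, X ∖ U = {hotel, india, juliett} — both open, so U is clopen.
  U = {hotel, india, juliett}, X ∖ U = ∅ — both open, so U is clopen.
Only trivial clopens (∅ and X) exist, so (X, τ) is connected.
Compute connected components by grouping points that agree on all clopens:
  component: {hotel, india, juliett}


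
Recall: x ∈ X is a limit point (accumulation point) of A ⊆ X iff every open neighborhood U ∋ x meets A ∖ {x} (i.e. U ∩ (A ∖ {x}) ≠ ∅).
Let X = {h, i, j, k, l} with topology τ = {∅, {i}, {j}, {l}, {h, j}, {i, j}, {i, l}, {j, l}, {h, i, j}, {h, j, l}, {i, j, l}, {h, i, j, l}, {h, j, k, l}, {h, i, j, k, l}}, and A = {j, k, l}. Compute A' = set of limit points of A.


A' = {h, k}

For each x ∈ X, list the open sets U ∈ τ with x ∈ U, then check whether U ∩ (A ∖ {x}) ≠ ∅ for every such U.
  x = h: opens ∋ x are {h, j}, {h, i, j}, {h, j, l}, {h, i, j, l}, {h, j, k, l}, {h, i, j, k, l}; each meets A ∖ {h}, so x IS a limit point.
  x = i: open {i} ∋ x has {i} ∩ (A ∖ {i}) = ∅, so x is NOT a limit point.
  x = j: open {j} ∋ x has {j} ∩ (A ∖ {j}) = ∅, so x is NOT a limit point.
  x = k: opens ∋ x are {h, j, k, l}, {h, i, j, k, l}; each meets A ∖ {k}, so x IS a limit point.
  x = l: open {l} ∋ x has {l} ∩ (A ∖ {l}) = ∅, so x is NOT a limit point.
Collecting: A' = {h, k}.


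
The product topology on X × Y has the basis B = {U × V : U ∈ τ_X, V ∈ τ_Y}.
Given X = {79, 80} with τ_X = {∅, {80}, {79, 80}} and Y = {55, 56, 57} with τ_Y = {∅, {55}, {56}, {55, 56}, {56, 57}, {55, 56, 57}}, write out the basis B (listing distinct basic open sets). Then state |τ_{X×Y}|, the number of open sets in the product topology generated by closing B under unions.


Basis B = {∅ × ∅, {80} × {55}, {80} × {56}, {79, 80} × {55}, {79, 80} × {56}, {80} × {55, 56}, {80} × {56, 57}, {80} × {55, 56, 57}, {79, 80} × {55, 56}, {79, 80} × {56, 57}, {79, 80} × {55, 56, 57}}; |τ_{X×Y}| = 18.

Enumerate products U × V with U ∈ τ_X, V ∈ τ_Y (deduplicated):
  ∅ × ∅ = {} (∅)
  {80} × {55} = {(80,55)}
  {80} × {56} = {(80,56)}
  {79, 80} × {55} = {(79,55), (80,55)}
  {79, 80} × {56} = {(79,56), (80,56)}
  {80} × {55, 56} = {(80,55), (80,56)}
  {80} × {56, 57} = {(80,56), (80,57)}
  {80} × {55, 56, 57} = {(80,55), (80,56), (80,57)}
  {79, 80} × {55, 56} = {(79,55), (79,56), (80,55), (80,56)}
  {79, 80} × {56, 57} = {(79,56), (79,57), (80,56), (80,57)}
  {79, 80} × {55, 56, 57} = {(79,55), (79,56), (79,57), (80,55), (80,56), (80,57)}
These 11 distinct sets form the basis B.
Close under arbitrary unions to get τ_{X×Y}; counting gives |τ_{X×Y}| = 18.


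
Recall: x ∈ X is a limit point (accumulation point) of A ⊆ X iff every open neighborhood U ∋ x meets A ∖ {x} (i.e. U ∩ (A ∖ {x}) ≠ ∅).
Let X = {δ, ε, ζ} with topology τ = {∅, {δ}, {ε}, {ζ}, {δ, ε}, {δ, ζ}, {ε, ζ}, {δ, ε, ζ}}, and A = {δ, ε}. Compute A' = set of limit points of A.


A' = ∅

For each x ∈ X, list the open sets U ∈ τ with x ∈ U, then check whether U ∩ (A ∖ {x}) ≠ ∅ for every such U.
  x = δ: open {δ} ∋ x has {δ} ∩ (A ∖ {δ}) = ∅, so x is NOT a limit point.
  x = ε: open {ε} ∋ x has {ε} ∩ (A ∖ {ε}) = ∅, so x is NOT a limit point.
  x = ζ: open {ζ} ∋ x has {ζ} ∩ (A ∖ {ζ}) = ∅, so x is NOT a limit point.
Collecting: A' = ∅.


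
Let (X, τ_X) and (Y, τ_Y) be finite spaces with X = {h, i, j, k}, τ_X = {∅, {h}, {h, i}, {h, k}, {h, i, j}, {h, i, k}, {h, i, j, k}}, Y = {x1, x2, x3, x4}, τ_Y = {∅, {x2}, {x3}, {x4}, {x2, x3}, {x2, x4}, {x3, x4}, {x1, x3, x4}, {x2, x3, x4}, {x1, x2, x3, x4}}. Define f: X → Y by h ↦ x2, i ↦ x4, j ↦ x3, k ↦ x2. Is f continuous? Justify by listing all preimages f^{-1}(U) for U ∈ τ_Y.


f is NOT continuous.

Compute f^{-1}(U) for each U ∈ τ_Y:
  U = ∅: f^{-1}(U) = ∅ ∈ τ_X ✓.
  U = {x2}: f^{-1}(U) = {h, k} ∈ τ_X ✓.
  U = {x3}: f^{-1}(U) = {j} ∉ τ_X ✗.
  U = {x4}: f^{-1}(U) = {i} ∉ τ_X ✗.
  U = {x2, x3}: f^{-1}(U) = {h, j, k} ∉ τ_X ✗.
  U = {x2, x4}: f^{-1}(U) = {h, i, k} ∈ τ_X ✓.
  U = {x3, x4}: f^{-1}(U) = {i, j} ∉ τ_X ✗.
  U = {x1, x3, x4}: f^{-1}(U) = {i, j} ∉ τ_X ✗.
  U = {x2, x3, x4}: f^{-1}(U) = {h, i, j, k} ∈ τ_X ✓.
  U = {x1, x2, x3, x4}: f^{-1}(U) = {h, i, j, k} ∈ τ_X ✓.
Found U = {x3} with f^{-1}(U) = {j} not in τ_X. Therefore f is NOT continuous.


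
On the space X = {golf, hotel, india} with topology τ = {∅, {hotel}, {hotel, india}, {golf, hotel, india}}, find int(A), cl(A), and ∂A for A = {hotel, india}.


int(A) = {hotel, india}, cl(A) = {golf, hotel, india}, ∂A = {golf}.

Closed sets in (X, τ) are complements of opens:
  closed(X, τ) = {∅, {golf}, {golf, india}, {golf, hotel, india}}.
int(A) = ⋃ {U ∈ τ : U ⊆ A}. Opens contained in A: ∅, {hotel}, {hotel, india}.
Taking the union of these: int(A) = {hotel, india}.
cl(A) = ⋂ {C closed : A ⊆ C}. Closed sets containing A: {golf, hotel, india}.
Intersecting these: cl(A) = {golf, hotel, india}.
∂A = cl(A) ∖ int(A) = {golf, hotel, india} ∖ {hotel, india} = {golf}.


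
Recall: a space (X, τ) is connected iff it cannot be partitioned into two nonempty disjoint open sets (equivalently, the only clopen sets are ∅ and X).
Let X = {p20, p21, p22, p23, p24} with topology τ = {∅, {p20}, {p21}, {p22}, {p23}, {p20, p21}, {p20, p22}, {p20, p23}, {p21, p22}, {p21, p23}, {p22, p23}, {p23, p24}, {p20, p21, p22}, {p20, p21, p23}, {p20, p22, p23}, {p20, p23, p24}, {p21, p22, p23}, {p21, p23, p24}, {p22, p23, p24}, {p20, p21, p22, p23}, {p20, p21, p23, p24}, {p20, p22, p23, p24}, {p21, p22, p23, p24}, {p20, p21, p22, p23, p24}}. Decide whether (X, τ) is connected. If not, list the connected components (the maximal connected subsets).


(X, τ) is disconnected; components = [{p20}, {p21}, {p22}, {p23, p24}].

Find clopen sets (U ∈ τ with X ∖ U ∈ τ):
  U = ∅, X ∖ U = {p20, p21, p22, p23, p24} — both open, so U is clopen.
  U = {p20}, X ∖ U = {p21, p22, p23, p24} — both open, so U is clopen.
  U = {p21}, X ∖ U = {p20, p22, p23, p24} — both open, so U is clopen.
  U = {p22}, X ∖ U = {p20, p21, p23, p24} — both open, so U is clopen.
  U = {p20, p21}, X ∖ U = {p22, p23, p24} — both open, so U is clopen.
  U = {p20, p22}, X ∖ U = {p21, p23, p24} — both open, so U is clopen.
  U = {p21, p22}, X ∖ U = {p20, p23, p24} — both open, so U is clopen.
  U = {p23, p24}, X ∖ U = {p20, p21, p22} — both open, so U is clopen.
  U = {p20, p21, p22}, X ∖ U = {p23, p24} — both open, so U is clopen.
  U = {p20, p23, p24}, X ∖ U = {p21, p22} — both open, so U is clopen.
  U = {p21, p23, p24}, X ∖ U = {p20, p22} — both open, so U is clopen.
  U = {p22, p23, p24}, X ∖ U = {p20, p21} — both open, so U is clopen.
  U = {p20, p21, p23, p24}, X ∖ U = {p22} — both open, so U is clopen.
  U = {p20, p22, p23, p24}, X ∖ U = {p21} — both open, so U is clopen.
  U = {p21, p22, p23, p24}, X ∖ U = {p20} — both open, so U is clopen.
  U = {p20, p21, p22, p23, p24}, X ∖ U = ∅ — both open, so U is clopen.
Nontrivial clopen(s) exist: e.g. {p21, p23, p24}. So (X, τ) is disconnected.
Compute connected components by grouping points that agree on all clopens:
  component: {p20}
  component: {p21}
  component: {p22}
  component: {p23, p24}


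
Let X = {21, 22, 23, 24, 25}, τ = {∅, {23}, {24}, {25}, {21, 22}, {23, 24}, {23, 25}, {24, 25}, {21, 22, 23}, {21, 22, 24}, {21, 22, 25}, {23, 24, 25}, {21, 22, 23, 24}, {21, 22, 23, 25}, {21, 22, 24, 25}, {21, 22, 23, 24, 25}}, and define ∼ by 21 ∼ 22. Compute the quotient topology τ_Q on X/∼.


X/∼ = {[21=22], [23], [24], [25]}; |τ_Q| = 16.

Equivalence classes: [21=22], [23], [24], [25].
Quotient map π: X → X/∼ sends 21 ↦ [21=22], 22 ↦ [21=22], 23 ↦ [23], 24 ↦ [24], 25 ↦ [25].
For each subset V ⊆ X/∼, compute π^{-1}(V) ⊆ X and check whether π^{-1}(V) ∈ τ. V is open in τ_Q iff π^{-1}(V) ∈ τ.
  V = {}: π^{-1}(V) = ∅ ∈ τ ✓.
  V = {[21=22]}: π^{-1}(V) = {21, 22} ∈ τ ✓.
  V = {[23]}: π^{-1}(V) = {23} ∈ τ ✓.
  V = {[21=22], [23]}: π^{-1}(V) = {21, 22, 23} ∈ τ ✓.
  V = {[24]}: π^{-1}(V) = {24} ∈ τ ✓.
  V = {[21=22], [24]}: π^{-1}(V) = {21, 22, 24} ∈ τ ✓.
  V = {[23], [24]}: π^{-1}(V) = {23, 24} ∈ τ ✓.
  V = {[21=22], [23], [24]}: π^{-1}(V) = {21, 22, 23, 24} ∈ τ ✓.
  V = {[25]}: π^{-1}(V) = {25} ∈ τ ✓.
  V = {[21=22], [25]}: π^{-1}(V) = {21, 22, 25} ∈ τ ✓.
  V = {[23], [25]}: π^{-1}(V) = {23, 25} ∈ τ ✓.
  V = {[21=22], [23], [25]}: π^{-1}(V) = {21, 22, 23, 25} ∈ τ ✓.
  V = {[24], [25]}: π^{-1}(V) = {24, 25} ∈ τ ✓.
  V = {[21=22], [24], [25]}: π^{-1}(V) = {21, 22, 24, 25} ∈ τ ✓.
  V = {[23], [24], [25]}: π^{-1}(V) = {23, 24, 25} ∈ τ ✓.
  V = {[21=22], [23], [24], [25]}: π^{-1}(V) = {21, 22, 23, 24, 25} ∈ τ ✓.
Open sets in the quotient: τ_Q = {{}, {[21=22]}, {[23]}, {[21=22], [23]}, {[24]}, {[21=22], [24]}, {[23], [24]}, {[21=22], [23], [24]}, {[25]}, {[21=22], [25]}, {[23], [25]}, {[21=22], [23], [25]}, {[24], [25]}, {[21=22], [24], [25]}, {[23], [24], [25]}, {[21=22], [23], [24], [25]}} (16 elements).


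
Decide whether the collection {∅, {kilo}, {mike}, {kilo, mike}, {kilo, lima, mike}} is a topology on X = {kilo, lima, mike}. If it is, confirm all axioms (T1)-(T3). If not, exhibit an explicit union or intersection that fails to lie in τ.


τ IS a topology on X.

Axiom (T1): ∅ ∈ τ? Yes; X ∈ τ? Yes.
Axiom (T2/T3): check pairwise unions and intersections of members of τ.
All pairwise intersections and unions checked — each lies in τ. Therefore τ satisfies (T1), (T2), (T3): it IS a topology on X.


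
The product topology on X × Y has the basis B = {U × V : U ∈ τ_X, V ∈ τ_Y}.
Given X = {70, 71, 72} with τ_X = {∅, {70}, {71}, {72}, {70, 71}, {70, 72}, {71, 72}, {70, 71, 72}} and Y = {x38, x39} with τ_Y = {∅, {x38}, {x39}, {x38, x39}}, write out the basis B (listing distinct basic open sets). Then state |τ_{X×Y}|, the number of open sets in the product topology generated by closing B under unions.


Basis B = {∅ × ∅, {70} × {x38}, {70} × {x39}, {71} × {x38}, {71} × {x39}, {72} × {x38}, {72} × {x39}, {70} × {x38, x39}, {70, 71} × {x38}, {70, 72} × {x38}, {70, 71} × {x39}, {70, 72} × {x39}, {71} × {x38, x39}, {71, 72} × {x38}, {71, 72} × {x39}, {72} × {x38, x39}, {70, 71, 72} × {x38}, {70, 71, 72} × {x39}, {70, 71} × {x38, x39}, {70, 72} × {x38, x39}, {71, 72} × {x38, x39}, {70, 71, 72} × {x38, x39}}; |τ_{X×Y}| = 64.

Enumerate products U × V with U ∈ τ_X, V ∈ τ_Y (deduplicated):
  ∅ × ∅ = {} (∅)
  {70} × {x38} = {(70,x38)}
  {70} × {x39} = {(70,x39)}
  {71} × {x38} = {(71,x38)}
  {71} × {x39} = {(71,x39)}
  {72} × {x38} = {(72,x38)}
  {72} × {x39} = {(72,x39)}
  {70} × {x38, x39} = {(70,x38), (70,x39)}
  {70, 71} × {x38} = {(70,x38), (71,x38)}
  {70, 72} × {x38} = {(70,x38), (72,x38)}
  {70, 71} × {x39} = {(70,x39), (71,x39)}
  {70, 72} × {x39} = {(70,x39), (72,x39)}
  {71} × {x38, x39} = {(71,x38), (71,x39)}
  {71, 72} × {x38} = {(71,x38), (72,x38)}
  {71, 72} × {x39} = {(71,x39), (72,x39)}
  {72} × {x38, x39} = {(72,x38), (72,x39)}
  {70, 71, 72} × {x38} = {(70,x38), (71,x38), (72,x38)}
  {70, 71, 72} × {x39} = {(70,x39), (71,x39), (72,x39)}
  {70, 71} × {x38, x39} = {(70,x38), (70,x39), (71,x38), (71,x39)}
  {70, 72} × {x38, x39} = {(70,x38), (70,x39), (72,x38), (72,x39)}
  {71, 72} × {x38, x39} = {(71,x38), (71,x39), (72,x38), (72,x39)}
  {70, 71, 72} × {x38, x39} = {(70,x38), (70,x39), (71,x38), (71,x39), (72,x38), (72,x39)}
These 22 distinct sets form the basis B.
Close under arbitrary unions to get τ_{X×Y}; counting gives |τ_{X×Y}| = 64.


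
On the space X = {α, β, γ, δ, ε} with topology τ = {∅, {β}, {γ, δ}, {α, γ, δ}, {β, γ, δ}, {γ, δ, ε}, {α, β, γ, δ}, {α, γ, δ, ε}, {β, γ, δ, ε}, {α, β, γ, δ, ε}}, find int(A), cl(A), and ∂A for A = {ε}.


int(A) = ∅, cl(A) = {ε}, ∂A = {ε}.

Closed sets in (X, τ) are complements of opens:
  closed(X, τ) = {∅, {α}, {β}, {ε}, {α, β}, {α, ε}, {β, ε}, {α, β, ε}, {α, γ, δ, ε}, {α, β, γ, δ, ε}}.
int(A) = ⋃ {U ∈ τ : U ⊆ A}. Opens contained in A: ∅.
Taking the union of these: int(A) = ∅.
cl(A) = ⋂ {C closed : A ⊆ C}. Closed sets containing A: {ε}, {α, ε}, {β, ε}, {α, β, ε}, {α, γ, δ, ε}, {α, β, γ, δ, ε}.
Intersecting these: cl(A) = {ε}.
∂A = cl(A) ∖ int(A) = {ε} ∖ ∅ = {ε}.


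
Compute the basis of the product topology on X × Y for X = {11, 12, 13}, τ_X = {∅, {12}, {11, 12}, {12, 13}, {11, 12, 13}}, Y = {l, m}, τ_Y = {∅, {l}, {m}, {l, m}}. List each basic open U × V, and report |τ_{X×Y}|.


Basis B = {∅ × ∅, {12} × {l}, {12} × {m}, {11, 12} × {l}, {11, 12} × {m}, {12} × {l, m}, {12, 13} × {l}, {12, 13} × {m}, {11, 12, 13} × {l}, {11, 12, 13} × {m}, {11, 12} × {l, m}, {12, 13} × {l, m}, {11, 12, 13} × {l, m}}; |τ_{X×Y}| = 25.

Enumerate products U × V with U ∈ τ_X, V ∈ τ_Y (deduplicated):
  ∅ × ∅ = {} (∅)
  {12} × {l} = {(12,l)}
  {12} × {m} = {(12,m)}
  {11, 12} × {l} = {(11,l), (12,l)}
  {11, 12} × {m} = {(11,m), (12,m)}
  {12} × {l, m} = {(12,l), (12,m)}
  {12, 13} × {l} = {(12,l), (13,l)}
  {12, 13} × {m} = {(12,m), (13,m)}
  {11, 12, 13} × {l} = {(11,l), (12,l), (13,l)}
  {11, 12, 13} × {m} = {(11,m), (12,m), (13,m)}
  {11, 12} × {l, m} = {(11,l), (11,m), (12,l), (12,m)}
  {12, 13} × {l, m} = {(12,l), (12,m), (13,l), (13,m)}
  {11, 12, 13} × {l, m} = {(11,l), (11,m), (12,l), (12,m), (13,l), (13,m)}
These 13 distinct sets form the basis B.
Close under arbitrary unions to get τ_{X×Y}; counting gives |τ_{X×Y}| = 25.


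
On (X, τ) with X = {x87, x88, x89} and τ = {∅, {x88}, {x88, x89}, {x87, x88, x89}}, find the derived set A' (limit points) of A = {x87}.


A' = ∅

For each x ∈ X, list the open sets U ∈ τ with x ∈ U, then check whether U ∩ (A ∖ {x}) ≠ ∅ for every such U.
  x = x87: open {x87, x88, x89} ∋ x has {x87, x88, x89} ∩ (A ∖ {x87}) = ∅, so x is NOT a limit point.
  x = x88: open {x88} ∋ x has {x88} ∩ (A ∖ {x88}) = ∅, so x is NOT a limit point.
  x = x89: open {x88, x89} ∋ x has {x88, x89} ∩ (A ∖ {x89}) = ∅, so x is NOT a limit point.
Collecting: A' = ∅.


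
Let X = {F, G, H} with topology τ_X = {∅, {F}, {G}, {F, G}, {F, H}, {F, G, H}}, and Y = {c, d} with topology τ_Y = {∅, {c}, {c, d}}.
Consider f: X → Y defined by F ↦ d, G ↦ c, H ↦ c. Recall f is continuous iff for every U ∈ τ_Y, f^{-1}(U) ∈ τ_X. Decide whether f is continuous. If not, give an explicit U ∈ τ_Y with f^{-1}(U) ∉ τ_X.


f is NOT continuous.

Compute f^{-1}(U) for each U ∈ τ_Y:
  U = ∅: f^{-1}(U) = ∅ ∈ τ_X ✓.
  U = {c}: f^{-1}(U) = {G, H} ∉ τ_X ✗.
  U = {c, d}: f^{-1}(U) = {F, G, H} ∈ τ_X ✓.
Found U = {c} with f^{-1}(U) = {G, H} not in τ_X. Therefore f is NOT continuous.


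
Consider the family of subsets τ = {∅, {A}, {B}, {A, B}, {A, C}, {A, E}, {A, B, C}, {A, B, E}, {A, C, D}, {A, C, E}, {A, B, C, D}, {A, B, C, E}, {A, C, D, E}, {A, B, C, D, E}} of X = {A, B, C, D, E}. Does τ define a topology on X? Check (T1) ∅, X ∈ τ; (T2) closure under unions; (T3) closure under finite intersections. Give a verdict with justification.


τ IS a topology on X.

Axiom (T1): ∅ ∈ τ? Yes; X ∈ τ? Yes.
Axiom (T2/T3): check pairwise unions and intersections of members of τ.
All pairwise intersections and unions checked — each lies in τ. Therefore τ satisfies (T1), (T2), (T3): it IS a topology on X.


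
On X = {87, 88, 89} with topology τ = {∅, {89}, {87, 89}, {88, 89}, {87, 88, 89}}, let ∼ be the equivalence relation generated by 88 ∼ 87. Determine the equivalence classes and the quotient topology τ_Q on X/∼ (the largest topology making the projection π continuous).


X/∼ = {[87=88], [89]}; |τ_Q| = 3.

Equivalence classes: [87=88], [89].
Quotient map π: X → X/∼ sends 87 ↦ [87=88], 88 ↦ [87=88], 89 ↦ [89].
For each subset V ⊆ X/∼, compute π^{-1}(V) ⊆ X and check whether π^{-1}(V) ∈ τ. V is open in τ_Q iff π^{-1}(V) ∈ τ.
  V = {}: π^{-1}(V) = ∅ ∈ τ ✓.
  V = {[87=88]}: π^{-1}(V) = {87, 88} ∉ τ ✗.
  V = {[89]}: π^{-1}(V) = {89} ∈ τ ✓.
  V = {[87=88], [89]}: π^{-1}(V) = {87, 88, 89} ∈ τ ✓.
Open sets in the quotient: τ_Q = {{}, {[89]}, {[87=88], [89]}} (3 elements).


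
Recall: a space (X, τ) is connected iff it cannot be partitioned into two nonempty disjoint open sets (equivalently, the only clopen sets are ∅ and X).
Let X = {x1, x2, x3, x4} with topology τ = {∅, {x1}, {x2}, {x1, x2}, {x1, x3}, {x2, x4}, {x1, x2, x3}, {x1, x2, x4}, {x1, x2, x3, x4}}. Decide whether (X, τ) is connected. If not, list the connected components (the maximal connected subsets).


(X, τ) is disconnected; components = [{x1, x3}, {x2, x4}].

Find clopen sets (U ∈ τ with X ∖ U ∈ τ):
  U = ∅, X ∖ U = {x1, x2, x3, x4} — both open, so U is clopen.
  U = {x1, x3}, X ∖ U = {x2, x4} — both open, so U is clopen.
  U = {x2, x4}, X ∖ U = {x1, x3} — both open, so U is clopen.
  U = {x1, x2, x3, x4}, X ∖ U = ∅ — both open, so U is clopen.
Nontrivial clopen(s) exist: e.g. {x2, x4}. So (X, τ) is disconnected.
Compute connected components by grouping points that agree on all clopens:
  component: {x1, x3}
  component: {x2, x4}


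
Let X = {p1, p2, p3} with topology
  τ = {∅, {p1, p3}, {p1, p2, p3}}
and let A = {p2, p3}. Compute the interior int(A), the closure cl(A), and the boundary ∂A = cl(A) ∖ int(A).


int(A) = ∅, cl(A) = {p1, p2, p3}, ∂A = {p1, p2, p3}.

Closed sets in (X, τ) are complements of opens:
  closed(X, τ) = {∅, {p2}, {p1, p2, p3}}.
int(A) = ⋃ {U ∈ τ : U ⊆ A}. Opens contained in A: ∅.
Taking the union of these: int(A) = ∅.
cl(A) = ⋂ {C closed : A ⊆ C}. Closed sets containing A: {p1, p2, p3}.
Intersecting these: cl(A) = {p1, p2, p3}.
∂A = cl(A) ∖ int(A) = {p1, p2, p3} ∖ ∅ = {p1, p2, p3}.


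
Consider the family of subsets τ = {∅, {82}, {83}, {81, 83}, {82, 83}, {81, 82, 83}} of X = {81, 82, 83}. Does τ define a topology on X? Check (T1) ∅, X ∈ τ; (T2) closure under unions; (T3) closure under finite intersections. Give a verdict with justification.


τ IS a topology on X.

Axiom (T1): ∅ ∈ τ? Yes; X ∈ τ? Yes.
Axiom (T2/T3): check pairwise unions and intersections of members of τ.
All pairwise intersections and unions checked — each lies in τ. Therefore τ satisfies (T1), (T2), (T3): it IS a topology on X.


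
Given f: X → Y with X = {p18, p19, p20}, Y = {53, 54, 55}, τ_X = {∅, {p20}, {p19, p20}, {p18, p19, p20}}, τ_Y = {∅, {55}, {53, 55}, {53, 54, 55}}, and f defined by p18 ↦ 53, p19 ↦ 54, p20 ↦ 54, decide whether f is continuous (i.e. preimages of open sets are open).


f is NOT continuous.

Compute f^{-1}(U) for each U ∈ τ_Y:
  U = ∅: f^{-1}(U) = ∅ ∈ τ_X ✓.
  U = {55}: f^{-1}(U) = ∅ ∈ τ_X ✓.
  U = {53, 55}: f^{-1}(U) = {p18} ∉ τ_X ✗.
  U = {53, 54, 55}: f^{-1}(U) = {p18, p19, p20} ∈ τ_X ✓.
Found U = {53, 55} with f^{-1}(U) = {p18} not in τ_X. Therefore f is NOT continuous.


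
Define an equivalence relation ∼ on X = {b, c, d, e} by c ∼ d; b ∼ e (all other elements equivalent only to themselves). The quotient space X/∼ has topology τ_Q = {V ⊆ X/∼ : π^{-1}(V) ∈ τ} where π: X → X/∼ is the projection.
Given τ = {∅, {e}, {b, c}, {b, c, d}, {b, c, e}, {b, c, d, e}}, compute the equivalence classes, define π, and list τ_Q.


X/∼ = {[b=e], [c=d]}; |τ_Q| = 2.

Equivalence classes: [b=e], [c=d].
Quotient map π: X → X/∼ sends b ↦ [b=e], c ↦ [c=d], d ↦ [c=d], e ↦ [b=e].
For each subset V ⊆ X/∼, compute π^{-1}(V) ⊆ X and check whether π^{-1}(V) ∈ τ. V is open in τ_Q iff π^{-1}(V) ∈ τ.
  V = {}: π^{-1}(V) = ∅ ∈ τ ✓.
  V = {[b=e]}: π^{-1}(V) = {b, e} ∉ τ ✗.
  V = {[c=d]}: π^{-1}(V) = {c, d} ∉ τ ✗.
  V = {[b=e], [c=d]}: π^{-1}(V) = {b, c, d, e} ∈ τ ✓.
Open sets in the quotient: τ_Q = {{}, {[b=e], [c=d]}} (2 elements).


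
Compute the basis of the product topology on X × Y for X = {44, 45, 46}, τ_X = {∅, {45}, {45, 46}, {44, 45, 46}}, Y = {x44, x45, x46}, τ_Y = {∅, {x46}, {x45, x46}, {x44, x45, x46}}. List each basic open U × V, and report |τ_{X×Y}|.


Basis B = {∅ × ∅, {45} × {x46}, {45} × {x45, x46}, {45, 46} × {x46}, {44, 45, 46} × {x46}, {45} × {x44, x45, x46}, {45, 46} × {x45, x46}, {44, 45, 46} × {x45, x46}, {45, 46} × {x44, x45, x46}, {44, 45, 46} × {x44, x45, x46}}; |τ_{X×Y}| = 20.

Enumerate products U × V with U ∈ τ_X, V ∈ τ_Y (deduplicated):
  ∅ × ∅ = {} (∅)
  {45} × {x46} = {(45,x46)}
  {45} × {x45, x46} = {(45,x45), (45,x46)}
  {45, 46} × {x46} = {(45,x46), (46,x46)}
  {44, 45, 46} × {x46} = {(44,x46), (45,x46), (46,x46)}
  {45} × {x44, x45, x46} = {(45,x44), (45,x45), (45,x46)}
  {45, 46} × {x45, x46} = {(45,x45), (45,x46), (46,x45), (46,x46)}
  {44, 45, 46} × {x45, x46} = {(44,x45), (44,x46), (45,x45), (45,x46), (46,x45), (46,x46)}
  {45, 46} × {x44, x45, x46} = {(45,x44), (45,x45), (45,x46), (46,x44), (46,x45), (46,x46)}
  {44, 45, 46} × {x44, x45, x46} = {(44,x44), (44,x45), (44,x46), (45,x44), (45,x45), (45,x46), (46,x44), (46,x45), (46,x46)}
These 10 distinct sets form the basis B.
Close under arbitrary unions to get τ_{X×Y}; counting gives |τ_{X×Y}| = 20.
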